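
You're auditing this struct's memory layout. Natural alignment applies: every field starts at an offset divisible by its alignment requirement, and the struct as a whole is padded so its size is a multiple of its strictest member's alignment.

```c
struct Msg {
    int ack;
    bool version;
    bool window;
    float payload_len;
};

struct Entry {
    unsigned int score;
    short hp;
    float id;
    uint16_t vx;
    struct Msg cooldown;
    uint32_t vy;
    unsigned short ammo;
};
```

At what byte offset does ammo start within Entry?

32

Msg: ack at 0 (size 4, align 4) → ends 4; version at 4 (size 1, align 1) → ends 5; window at 5 (size 1, align 1) → ends 6; pad 2 to align 4 for payload_len; payload_len at 8 (size 4, align 4) → ends 12; total 12 bytes, alignment 4
score at 0 (size 4, align 4) → ends 4
hp at 4 (size 2, align 2) → ends 6
pad 2 to align 4 for id
id at 8 (size 4, align 4) → ends 12
vx at 12 (size 2, align 2) → ends 14
pad 2 to align 4 for cooldown
cooldown at 16 (size 12, align 4) → ends 28
vy at 28 (size 4, align 4) → ends 32
ammo at 32 (size 2, align 2) → ends 34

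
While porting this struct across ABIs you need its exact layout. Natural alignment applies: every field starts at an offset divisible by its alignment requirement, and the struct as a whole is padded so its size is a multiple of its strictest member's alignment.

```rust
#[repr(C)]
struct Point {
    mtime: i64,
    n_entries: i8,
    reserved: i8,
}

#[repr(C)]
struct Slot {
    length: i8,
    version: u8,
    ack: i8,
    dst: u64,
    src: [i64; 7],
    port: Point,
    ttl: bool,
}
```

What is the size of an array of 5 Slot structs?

480

Point: @0: mtime [8B, align 8] → 8; @8: n_entries [1B, align 1] → 9; @9: reserved [1B, align 1] → 10; +6 tail pad (align 8); size 16, align 8
@0: length [1B, align 1] → 1
@1: version [1B, align 1] → 2
@2: ack [1B, align 1] → 3
+5 pad (align 8)
@8: dst [8B, align 8] → 16
@16: src [56B, align 8] → 72
@72: port [16B, align 8] → 88
@88: ttl [1B, align 1] → 89
+7 tail pad (align 8)
size 96, align 8
array of 5: 5 × 96 = 480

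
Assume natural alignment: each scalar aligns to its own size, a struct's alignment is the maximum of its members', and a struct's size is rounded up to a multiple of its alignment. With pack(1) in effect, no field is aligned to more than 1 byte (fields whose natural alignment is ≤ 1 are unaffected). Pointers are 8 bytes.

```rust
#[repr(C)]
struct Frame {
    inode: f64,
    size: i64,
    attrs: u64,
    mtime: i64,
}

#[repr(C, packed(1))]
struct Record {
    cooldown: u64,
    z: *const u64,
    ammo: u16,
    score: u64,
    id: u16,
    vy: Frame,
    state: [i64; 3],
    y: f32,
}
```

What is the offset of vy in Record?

Frame: inode at 0 (size 8, align 8) → ends 8; size at 8 (size 8, align 8) → ends 16; attrs at 16 (size 8, align 8) → ends 24; mtime at 24 (size 8, align 8) → ends 32; total 32 bytes, alignment 8
cooldown at 0 (size 8, align 1) → ends 8
z at 8 (size 8, align 1) → ends 16
ammo at 16 (size 2, align 1) → ends 18
score at 18 (size 8, align 1) → ends 26
id at 26 (size 2, align 1) → ends 28
vy at 28 (size 32, align 1) → ends 60

28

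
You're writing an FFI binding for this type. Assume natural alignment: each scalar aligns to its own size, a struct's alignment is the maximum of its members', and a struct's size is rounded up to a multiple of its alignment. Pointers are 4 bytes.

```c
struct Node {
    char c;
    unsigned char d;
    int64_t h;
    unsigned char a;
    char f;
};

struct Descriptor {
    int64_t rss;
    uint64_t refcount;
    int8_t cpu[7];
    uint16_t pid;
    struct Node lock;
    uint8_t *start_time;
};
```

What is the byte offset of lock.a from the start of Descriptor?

48

Node: @0: c [1B, align 1] → 1; @1: d [1B, align 1] → 2; +6 pad (align 8); @8: h [8B, align 8] → 16; @16: a [1B, align 1] → 17; @17: f [1B, align 1] → 18; +6 tail pad (align 8); size 24, align 8
@0: rss [8B, align 8] → 8
@8: refcount [8B, align 8] → 16
@16: cpu [7B, align 1] → 23
+1 pad (align 2)
@24: pid [2B, align 2] → 26
+6 pad (align 8)
@32: lock [24B, align 8] → 56
within Node: a at 16
32 + 16 = 48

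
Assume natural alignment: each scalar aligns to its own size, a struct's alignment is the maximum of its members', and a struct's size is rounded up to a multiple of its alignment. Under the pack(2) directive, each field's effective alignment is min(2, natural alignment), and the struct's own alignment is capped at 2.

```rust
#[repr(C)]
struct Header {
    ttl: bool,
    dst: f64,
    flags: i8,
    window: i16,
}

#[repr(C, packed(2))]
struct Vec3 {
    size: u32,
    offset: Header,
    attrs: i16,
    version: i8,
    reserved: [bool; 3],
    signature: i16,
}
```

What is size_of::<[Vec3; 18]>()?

Header: 0..1  ttl  (1B, 1-aligned); 1..8  -- padding (7B); 8..16  dst  (8B, 8-aligned); 16..17  flags  (1B, 1-aligned); 17..18  -- padding (1B); 18..20  window  (2B, 2-aligned); 20..24  -- tail padding (4B); sizeof = 24, alignof = 8
0..4  size  (4B, 2-aligned)
4..28  offset  (24B, 2-aligned)
28..30  attrs  (2B, 2-aligned)
30..31  version  (1B, 1-aligned)
31..34  reserved  (3B, 1-aligned)
34..36  signature  (2B, 2-aligned)
sizeof = 36, alignof = 2
array of 18: 18 × 36 = 648

648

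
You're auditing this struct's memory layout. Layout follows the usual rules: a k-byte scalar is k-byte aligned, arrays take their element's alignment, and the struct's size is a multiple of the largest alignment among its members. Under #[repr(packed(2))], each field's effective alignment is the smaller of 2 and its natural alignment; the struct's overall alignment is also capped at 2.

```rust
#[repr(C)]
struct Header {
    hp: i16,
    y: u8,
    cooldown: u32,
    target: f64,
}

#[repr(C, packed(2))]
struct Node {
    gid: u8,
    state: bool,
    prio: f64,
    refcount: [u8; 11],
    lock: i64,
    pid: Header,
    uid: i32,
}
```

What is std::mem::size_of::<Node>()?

Header: @0: hp [2B, align 2] → 2; @2: y [1B, align 1] → 3; +1 pad (align 4); @4: cooldown [4B, align 4] → 8; @8: target [8B, align 8] → 16; size 16, align 8
@0: gid [1B, align 1] → 1
@1: state [1B, align 1] → 2
@2: prio [8B, align 2] → 10
@10: refcount [11B, align 1] → 21
+1 pad (align 2)
@22: lock [8B, align 2] → 30
@30: pid [16B, align 2] → 46
@46: uid [4B, align 2] → 50
size 50, align 2

50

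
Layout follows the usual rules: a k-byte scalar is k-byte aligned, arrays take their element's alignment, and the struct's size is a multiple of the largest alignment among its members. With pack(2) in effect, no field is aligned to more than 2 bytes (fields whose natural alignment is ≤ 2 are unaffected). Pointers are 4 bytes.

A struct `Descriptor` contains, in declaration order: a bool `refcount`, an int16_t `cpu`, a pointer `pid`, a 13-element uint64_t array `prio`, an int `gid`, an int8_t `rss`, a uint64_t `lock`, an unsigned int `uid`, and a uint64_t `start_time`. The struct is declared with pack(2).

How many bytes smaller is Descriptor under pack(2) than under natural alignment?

natural layout:
  0..1  refcount  (1B, 1-aligned)
  1..2  -- padding (1B)
  2..4  cpu  (2B, 2-aligned)
  4..8  pid  (4B, 4-aligned)
  8..112  prio  (104B, 8-aligned)
  112..116  gid  (4B, 4-aligned)
  116..117  rss  (1B, 1-aligned)
  117..120  -- padding (3B)
  120..128  lock  (8B, 8-aligned)
  128..132  uid  (4B, 4-aligned)
  132..136  -- padding (4B)
  136..144  start_time  (8B, 8-aligned)
  sizeof = 144, alignof = 8
packed(2) layout:
  0..1  refcount  (1B, 1-aligned)
  1..2  -- padding (1B)
  2..4  cpu  (2B, 2-aligned)
  4..8  pid  (4B, 2-aligned)
  8..112  prio  (104B, 2-aligned)
  112..116  gid  (4B, 2-aligned)
  116..117  rss  (1B, 1-aligned)
  117..118  -- padding (1B)
  118..126  lock  (8B, 2-aligned)
  126..130  uid  (4B, 2-aligned)
  130..138  start_time  (8B, 2-aligned)
  sizeof = 138, alignof = 2
144 − 138 = 6

6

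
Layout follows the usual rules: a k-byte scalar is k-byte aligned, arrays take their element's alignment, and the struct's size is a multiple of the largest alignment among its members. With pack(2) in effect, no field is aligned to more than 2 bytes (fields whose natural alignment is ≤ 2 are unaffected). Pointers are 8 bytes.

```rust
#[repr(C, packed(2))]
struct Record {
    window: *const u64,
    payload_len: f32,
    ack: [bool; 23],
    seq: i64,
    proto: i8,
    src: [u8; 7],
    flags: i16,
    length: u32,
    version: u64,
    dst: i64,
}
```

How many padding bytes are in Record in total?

0..8  window  (8B, 2-aligned)
8..12  payload_len  (4B, 2-aligned)
12..35  ack  (23B, 1-aligned)
35..36  -- padding (1B)
36..44  seq  (8B, 2-aligned)
44..45  proto  (1B, 1-aligned)
45..52  src  (7B, 1-aligned)
52..54  flags  (2B, 2-aligned)
54..58  length  (4B, 2-aligned)
58..66  version  (8B, 2-aligned)
66..74  dst  (8B, 2-aligned)
sizeof = 74, alignof = 2
data bytes 73, size 74 → padding 1

1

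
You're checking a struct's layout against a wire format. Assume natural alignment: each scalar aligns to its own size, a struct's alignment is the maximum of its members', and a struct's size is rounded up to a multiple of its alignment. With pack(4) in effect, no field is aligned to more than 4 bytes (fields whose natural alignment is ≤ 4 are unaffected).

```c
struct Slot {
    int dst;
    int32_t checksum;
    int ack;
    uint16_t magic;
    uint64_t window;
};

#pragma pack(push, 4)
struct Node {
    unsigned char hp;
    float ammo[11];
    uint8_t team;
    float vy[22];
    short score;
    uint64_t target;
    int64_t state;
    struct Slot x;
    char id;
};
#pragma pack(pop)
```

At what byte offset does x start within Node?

Slot: @0: dst [4B, align 4] → 4; @4: checksum [4B, align 4] → 8; @8: ack [4B, align 4] → 12; @12: magic [2B, align 2] → 14; +2 pad (align 8); @16: window [8B, align 8] → 24; size 24, align 8
@0: hp [1B, align 1] → 1
+3 pad (align 4)
@4: ammo [44B, align 4] → 48
@48: team [1B, align 1] → 49
+3 pad (align 4)
@52: vy [88B, align 4] → 140
@140: score [2B, align 2] → 142
+2 pad (align 4)
@144: target [8B, align 4] → 152
@152: state [8B, align 4] → 160
@160: x [24B, align 4] → 184

160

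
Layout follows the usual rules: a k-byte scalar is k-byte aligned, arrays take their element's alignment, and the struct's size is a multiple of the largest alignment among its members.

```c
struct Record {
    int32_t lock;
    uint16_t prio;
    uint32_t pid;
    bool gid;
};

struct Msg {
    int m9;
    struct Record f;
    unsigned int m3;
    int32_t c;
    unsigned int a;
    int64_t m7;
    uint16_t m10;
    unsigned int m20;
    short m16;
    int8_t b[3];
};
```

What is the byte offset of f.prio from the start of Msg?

Record: @0: lock [4B, align 4] → 4; @4: prio [2B, align 2] → 6; +2 pad (align 4); @8: pid [4B, align 4] → 12; @12: gid [1B, align 1] → 13; +3 tail pad (align 4); size 16, align 4
@0: m9 [4B, align 4] → 4
@4: f [16B, align 4] → 20
within Record: prio at 4
4 + 4 = 8

8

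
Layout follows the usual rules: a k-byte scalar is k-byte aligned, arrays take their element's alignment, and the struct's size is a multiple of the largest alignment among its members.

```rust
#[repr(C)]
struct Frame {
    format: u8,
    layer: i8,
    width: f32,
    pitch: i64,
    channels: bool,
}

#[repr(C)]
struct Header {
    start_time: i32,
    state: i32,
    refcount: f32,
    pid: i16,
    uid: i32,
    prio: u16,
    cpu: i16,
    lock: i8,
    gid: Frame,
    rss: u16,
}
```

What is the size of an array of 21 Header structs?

Frame: 0..1  format  (1B, 1-aligned); 1..2  layer  (1B, 1-aligned); 2..4  -- padding (2B); 4..8  width  (4B, 4-aligned); 8..16  pitch  (8B, 8-aligned); 16..17  channels  (1B, 1-aligned); 17..24  -- tail padding (7B); sizeof = 24, alignof = 8
0..4  start_time  (4B, 4-aligned)
4..8  state  (4B, 4-aligned)
8..12  refcount  (4B, 4-aligned)
12..14  pid  (2B, 2-aligned)
14..16  -- padding (2B)
16..20  uid  (4B, 4-aligned)
20..22  prio  (2B, 2-aligned)
22..24  cpu  (2B, 2-aligned)
24..25  lock  (1B, 1-aligned)
25..32  -- padding (7B)
32..56  gid  (24B, 8-aligned)
56..58  rss  (2B, 2-aligned)
58..64  -- tail padding (6B)
sizeof = 64, alignof = 8
array of 21: 21 × 64 = 1344

1344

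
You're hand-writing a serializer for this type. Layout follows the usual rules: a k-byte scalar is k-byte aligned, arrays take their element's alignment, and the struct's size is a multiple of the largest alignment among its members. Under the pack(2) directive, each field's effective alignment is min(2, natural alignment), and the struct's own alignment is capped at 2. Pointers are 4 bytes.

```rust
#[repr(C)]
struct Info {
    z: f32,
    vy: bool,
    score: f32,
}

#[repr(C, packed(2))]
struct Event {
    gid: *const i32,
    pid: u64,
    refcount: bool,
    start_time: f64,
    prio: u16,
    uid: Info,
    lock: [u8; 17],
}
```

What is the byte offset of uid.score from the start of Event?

32

Info: z at 0 (size 4, align 4) → ends 4; vy at 4 (size 1, align 1) → ends 5; pad 3 to align 4 for score; score at 8 (size 4, align 4) → ends 12; total 12 bytes, alignment 4
gid at 0 (size 4, align 2) → ends 4
pid at 4 (size 8, align 2) → ends 12
refcount at 12 (size 1, align 1) → ends 13
pad 1 to align 2 for start_time
start_time at 14 (size 8, align 2) → ends 22
prio at 22 (size 2, align 2) → ends 24
uid at 24 (size 12, align 2) → ends 36
within Info: score at 8
24 + 8 = 32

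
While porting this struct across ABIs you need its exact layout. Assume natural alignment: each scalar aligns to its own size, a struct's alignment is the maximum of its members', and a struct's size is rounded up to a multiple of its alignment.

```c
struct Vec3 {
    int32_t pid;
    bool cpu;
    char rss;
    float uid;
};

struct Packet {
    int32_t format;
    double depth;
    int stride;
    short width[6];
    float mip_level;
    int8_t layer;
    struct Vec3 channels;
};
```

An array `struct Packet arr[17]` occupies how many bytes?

Vec3: pid at 0 (size 4, align 4) → ends 4; cpu at 4 (size 1, align 1) → ends 5; rss at 5 (size 1, align 1) → ends 6; pad 2 to align 4 for uid; uid at 8 (size 4, align 4) → ends 12; total 12 bytes, alignment 4
format at 0 (size 4, align 4) → ends 4
pad 4 to align 8 for depth
depth at 8 (size 8, align 8) → ends 16
stride at 16 (size 4, align 4) → ends 20
width at 20 (size 12, align 2) → ends 32
mip_level at 32 (size 4, align 4) → ends 36
layer at 36 (size 1, align 1) → ends 37
pad 3 to align 4 for channels
channels at 40 (size 12, align 4) → ends 52
tail pad 4 to reach multiple of 8
total 56 bytes, alignment 8
array of 17: 17 × 56 = 952

952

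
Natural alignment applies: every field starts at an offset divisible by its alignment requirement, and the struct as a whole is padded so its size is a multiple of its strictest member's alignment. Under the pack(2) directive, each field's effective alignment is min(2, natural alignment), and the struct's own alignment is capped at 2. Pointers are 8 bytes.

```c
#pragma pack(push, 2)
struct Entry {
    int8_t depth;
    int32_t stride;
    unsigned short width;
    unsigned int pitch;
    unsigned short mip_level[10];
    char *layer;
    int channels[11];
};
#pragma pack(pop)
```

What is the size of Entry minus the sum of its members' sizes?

1

@0: depth [1B, align 1] → 1
+1 pad (align 2)
@2: stride [4B, align 2] → 6
@6: width [2B, align 2] → 8
@8: pitch [4B, align 2] → 12
@12: mip_level [20B, align 2] → 32
@32: layer [8B, align 2] → 40
@40: channels [44B, align 2] → 84
size 84, align 2
data bytes 83, size 84 → padding 1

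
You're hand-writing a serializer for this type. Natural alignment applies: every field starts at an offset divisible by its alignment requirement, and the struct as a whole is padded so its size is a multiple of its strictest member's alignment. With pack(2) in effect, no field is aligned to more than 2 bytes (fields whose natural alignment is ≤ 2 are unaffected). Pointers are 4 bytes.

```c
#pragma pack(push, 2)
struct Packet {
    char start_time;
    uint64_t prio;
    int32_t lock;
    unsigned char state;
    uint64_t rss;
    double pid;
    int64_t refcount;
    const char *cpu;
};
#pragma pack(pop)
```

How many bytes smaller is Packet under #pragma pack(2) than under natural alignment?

12

natural layout:
  start_time at 0 (size 1, align 1) → ends 1
  pad 7 to align 8 for prio
  prio at 8 (size 8, align 8) → ends 16
  lock at 16 (size 4, align 4) → ends 20
  state at 20 (size 1, align 1) → ends 21
  pad 3 to align 8 for rss
  rss at 24 (size 8, align 8) → ends 32
  pid at 32 (size 8, align 8) → ends 40
  refcount at 40 (size 8, align 8) → ends 48
  cpu at 48 (size 4, align 4) → ends 52
  tail pad 4 to reach multiple of 8
  total 56 bytes, alignment 8
packed(2) layout:
  start_time at 0 (size 1, align 1) → ends 1
  pad 1 to align 2 for prio
  prio at 2 (size 8, align 2) → ends 10
  lock at 10 (size 4, align 2) → ends 14
  state at 14 (size 1, align 1) → ends 15
  pad 1 to align 2 for rss
  rss at 16 (size 8, align 2) → ends 24
  pid at 24 (size 8, align 2) → ends 32
  refcount at 32 (size 8, align 2) → ends 40
  cpu at 40 (size 4, align 2) → ends 44
  total 44 bytes, alignment 2
56 − 44 = 12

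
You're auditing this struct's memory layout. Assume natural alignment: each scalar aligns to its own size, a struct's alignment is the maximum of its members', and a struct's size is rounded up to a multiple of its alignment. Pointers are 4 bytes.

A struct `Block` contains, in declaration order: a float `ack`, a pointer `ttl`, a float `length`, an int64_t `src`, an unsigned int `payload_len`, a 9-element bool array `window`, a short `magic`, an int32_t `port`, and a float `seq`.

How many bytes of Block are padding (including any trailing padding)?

5

ack at 0 (size 4, align 4) → ends 4
ttl at 4 (size 4, align 4) → ends 8
length at 8 (size 4, align 4) → ends 12
pad 4 to align 8 for src
src at 16 (size 8, align 8) → ends 24
payload_len at 24 (size 4, align 4) → ends 28
window at 28 (size 9, align 1) → ends 37
pad 1 to align 2 for magic
magic at 38 (size 2, align 2) → ends 40
port at 40 (size 4, align 4) → ends 44
seq at 44 (size 4, align 4) → ends 48
total 48 bytes, alignment 8
data bytes 43, size 48 → padding 5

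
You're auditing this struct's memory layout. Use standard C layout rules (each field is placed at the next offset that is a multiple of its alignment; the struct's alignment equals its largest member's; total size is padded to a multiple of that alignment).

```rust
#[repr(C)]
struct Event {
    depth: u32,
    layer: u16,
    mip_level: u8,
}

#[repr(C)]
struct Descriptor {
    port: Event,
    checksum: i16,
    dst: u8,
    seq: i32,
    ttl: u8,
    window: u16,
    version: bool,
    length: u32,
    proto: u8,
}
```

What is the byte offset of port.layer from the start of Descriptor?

Event: 0..4  depth  (4B, 4-aligned); 4..6  layer  (2B, 2-aligned); 6..7  mip_level  (1B, 1-aligned); 7..8  -- tail padding (1B); sizeof = 8, alignof = 4
0..8  port  (8B, 4-aligned)
within Event: layer at 4
0 + 4 = 4

4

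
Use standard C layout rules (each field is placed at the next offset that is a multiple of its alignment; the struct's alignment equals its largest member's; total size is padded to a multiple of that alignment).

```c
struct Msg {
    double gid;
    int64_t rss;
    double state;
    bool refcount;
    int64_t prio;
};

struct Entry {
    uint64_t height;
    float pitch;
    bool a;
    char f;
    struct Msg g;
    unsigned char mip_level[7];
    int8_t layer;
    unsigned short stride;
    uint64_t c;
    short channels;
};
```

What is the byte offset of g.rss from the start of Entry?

24

Msg: 0..8  gid  (8B, 8-aligned); 8..16  rss  (8B, 8-aligned); 16..24  state  (8B, 8-aligned); 24..25  refcount  (1B, 1-aligned); 25..32  -- padding (7B); 32..40  prio  (8B, 8-aligned); sizeof = 40, alignof = 8
0..8  height  (8B, 8-aligned)
8..12  pitch  (4B, 4-aligned)
12..13  a  (1B, 1-aligned)
13..14  f  (1B, 1-aligned)
14..16  -- padding (2B)
16..56  g  (40B, 8-aligned)
within Msg: rss at 8
16 + 8 = 24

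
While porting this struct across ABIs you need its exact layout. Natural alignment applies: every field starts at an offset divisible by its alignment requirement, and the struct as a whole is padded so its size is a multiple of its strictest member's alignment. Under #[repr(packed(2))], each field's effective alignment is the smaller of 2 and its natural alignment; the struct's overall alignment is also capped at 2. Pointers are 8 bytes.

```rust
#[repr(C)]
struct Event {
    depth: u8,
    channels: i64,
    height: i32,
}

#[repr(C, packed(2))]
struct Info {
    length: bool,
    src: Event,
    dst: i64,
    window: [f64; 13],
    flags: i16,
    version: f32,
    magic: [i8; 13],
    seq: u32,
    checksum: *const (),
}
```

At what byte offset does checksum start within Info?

Event: depth at 0 (size 1, align 1) → ends 1; pad 7 to align 8 for channels; channels at 8 (size 8, align 8) → ends 16; height at 16 (size 4, align 4) → ends 20; tail pad 4 to reach multiple of 8; total 24 bytes, alignment 8
length at 0 (size 1, align 1) → ends 1
pad 1 to align 2 for src
src at 2 (size 24, align 2) → ends 26
dst at 26 (size 8, align 2) → ends 34
window at 34 (size 104, align 2) → ends 138
flags at 138 (size 2, align 2) → ends 140
version at 140 (size 4, align 2) → ends 144
magic at 144 (size 13, align 1) → ends 157
pad 1 to align 2 for seq
seq at 158 (size 4, align 2) → ends 162
checksum at 162 (size 8, align 2) → ends 170

162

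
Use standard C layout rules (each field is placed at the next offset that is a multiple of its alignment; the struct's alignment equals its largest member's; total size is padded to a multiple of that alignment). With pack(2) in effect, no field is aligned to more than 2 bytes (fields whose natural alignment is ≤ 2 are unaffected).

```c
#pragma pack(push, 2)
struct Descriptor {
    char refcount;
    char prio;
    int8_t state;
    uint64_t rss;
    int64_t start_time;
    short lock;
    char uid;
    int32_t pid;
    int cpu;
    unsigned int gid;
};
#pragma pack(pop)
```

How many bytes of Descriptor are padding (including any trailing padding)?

refcount at 0 (size 1, align 1) → ends 1
prio at 1 (size 1, align 1) → ends 2
state at 2 (size 1, align 1) → ends 3
pad 1 to align 2 for rss
rss at 4 (size 8, align 2) → ends 12
start_time at 12 (size 8, align 2) → ends 20
lock at 20 (size 2, align 2) → ends 22
uid at 22 (size 1, align 1) → ends 23
pad 1 to align 2 for pid
pid at 24 (size 4, align 2) → ends 28
cpu at 28 (size 4, align 2) → ends 32
gid at 32 (size 4, align 2) → ends 36
total 36 bytes, alignment 2
data bytes 34, size 36 → padding 2

2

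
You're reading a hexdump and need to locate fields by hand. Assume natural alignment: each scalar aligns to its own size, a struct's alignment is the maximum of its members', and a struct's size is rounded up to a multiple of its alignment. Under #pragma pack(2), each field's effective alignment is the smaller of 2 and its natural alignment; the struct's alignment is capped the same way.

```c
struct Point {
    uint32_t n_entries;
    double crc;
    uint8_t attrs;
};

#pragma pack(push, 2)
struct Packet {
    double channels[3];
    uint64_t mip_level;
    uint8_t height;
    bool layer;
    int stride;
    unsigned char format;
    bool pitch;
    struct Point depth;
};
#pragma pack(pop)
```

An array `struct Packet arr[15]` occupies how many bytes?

960

Point: n_entries at 0 (size 4, align 4) → ends 4; pad 4 to align 8 for crc; crc at 8 (size 8, align 8) → ends 16; attrs at 16 (size 1, align 1) → ends 17; tail pad 7 to reach multiple of 8; total 24 bytes, alignment 8
channels at 0 (size 24, align 2) → ends 24
mip_level at 24 (size 8, align 2) → ends 32
height at 32 (size 1, align 1) → ends 33
layer at 33 (size 1, align 1) → ends 34
stride at 34 (size 4, align 2) → ends 38
format at 38 (size 1, align 1) → ends 39
pitch at 39 (size 1, align 1) → ends 40
depth at 40 (size 24, align 2) → ends 64
total 64 bytes, alignment 2
array of 15: 15 × 64 = 960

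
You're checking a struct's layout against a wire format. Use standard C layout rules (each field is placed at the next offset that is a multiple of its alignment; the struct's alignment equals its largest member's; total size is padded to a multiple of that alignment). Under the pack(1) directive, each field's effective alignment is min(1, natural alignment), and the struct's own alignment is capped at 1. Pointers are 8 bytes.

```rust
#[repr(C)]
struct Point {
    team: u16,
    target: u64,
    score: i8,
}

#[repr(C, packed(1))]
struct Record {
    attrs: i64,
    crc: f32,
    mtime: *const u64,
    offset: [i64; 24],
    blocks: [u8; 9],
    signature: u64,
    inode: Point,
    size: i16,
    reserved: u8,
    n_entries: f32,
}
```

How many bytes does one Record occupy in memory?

260 bytes

Point: @0: team [2B, align 2] → 2; +6 pad (align 8); @8: target [8B, align 8] → 16; @16: score [1B, align 1] → 17; +7 tail pad (align 8); size 24, align 8
@0: attrs [8B, align 1] → 8
@8: crc [4B, align 1] → 12
@12: mtime [8B, align 1] → 20
@20: offset [192B, align 1] → 212
@212: blocks [9B, align 1] → 221
@221: signature [8B, align 1] → 229
@229: inode [24B, align 1] → 253
@253: size [2B, align 1] → 255
@255: reserved [1B, align 1] → 256
@256: n_entries [4B, align 1] → 260
size 260, align 1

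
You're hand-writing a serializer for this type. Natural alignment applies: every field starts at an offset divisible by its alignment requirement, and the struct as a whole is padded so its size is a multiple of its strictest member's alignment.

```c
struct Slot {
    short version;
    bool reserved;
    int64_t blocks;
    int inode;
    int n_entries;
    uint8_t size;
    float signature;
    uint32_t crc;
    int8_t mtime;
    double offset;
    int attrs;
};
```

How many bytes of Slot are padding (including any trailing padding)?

15

version at 0 (size 2, align 2) → ends 2
reserved at 2 (size 1, align 1) → ends 3
pad 5 to align 8 for blocks
blocks at 8 (size 8, align 8) → ends 16
inode at 16 (size 4, align 4) → ends 20
n_entries at 20 (size 4, align 4) → ends 24
size at 24 (size 1, align 1) → ends 25
pad 3 to align 4 for signature
signature at 28 (size 4, align 4) → ends 32
crc at 32 (size 4, align 4) → ends 36
mtime at 36 (size 1, align 1) → ends 37
pad 3 to align 8 for offset
offset at 40 (size 8, align 8) → ends 48
attrs at 48 (size 4, align 4) → ends 52
tail pad 4 to reach multiple of 8
total 56 bytes, alignment 8
data bytes 41, size 56 → padding 15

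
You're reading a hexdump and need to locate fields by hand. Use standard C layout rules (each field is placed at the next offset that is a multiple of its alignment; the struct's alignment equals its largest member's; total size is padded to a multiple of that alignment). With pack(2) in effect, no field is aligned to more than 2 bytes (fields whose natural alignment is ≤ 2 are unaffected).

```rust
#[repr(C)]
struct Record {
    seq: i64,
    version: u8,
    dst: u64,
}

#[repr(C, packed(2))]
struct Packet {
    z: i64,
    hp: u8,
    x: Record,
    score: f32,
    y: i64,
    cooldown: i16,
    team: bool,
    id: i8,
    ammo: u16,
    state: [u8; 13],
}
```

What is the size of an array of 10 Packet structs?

Record: @0: seq [8B, align 8] → 8; @8: version [1B, align 1] → 9; +7 pad (align 8); @16: dst [8B, align 8] → 24; size 24, align 8
@0: z [8B, align 2] → 8
@8: hp [1B, align 1] → 9
+1 pad (align 2)
@10: x [24B, align 2] → 34
@34: score [4B, align 2] → 38
@38: y [8B, align 2] → 46
@46: cooldown [2B, align 2] → 48
@48: team [1B, align 1] → 49
@49: id [1B, align 1] → 50
@50: ammo [2B, align 2] → 52
@52: state [13B, align 1] → 65
+1 tail pad (align 2)
size 66, align 2
array of 10: 10 × 66 = 660

660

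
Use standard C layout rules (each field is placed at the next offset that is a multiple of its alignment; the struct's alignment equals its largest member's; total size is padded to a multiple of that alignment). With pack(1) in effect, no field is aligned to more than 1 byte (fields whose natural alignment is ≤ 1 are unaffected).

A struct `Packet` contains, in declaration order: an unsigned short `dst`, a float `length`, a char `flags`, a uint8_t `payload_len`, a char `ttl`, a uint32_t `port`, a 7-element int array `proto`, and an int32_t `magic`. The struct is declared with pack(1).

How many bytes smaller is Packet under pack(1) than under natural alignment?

3

natural layout:
  dst at 0 (size 2, align 2) → ends 2
  pad 2 to align 4 for length
  length at 4 (size 4, align 4) → ends 8
  flags at 8 (size 1, align 1) → ends 9
  payload_len at 9 (size 1, align 1) → ends 10
  ttl at 10 (size 1, align 1) → ends 11
  pad 1 to align 4 for port
  port at 12 (size 4, align 4) → ends 16
  proto at 16 (size 28, align 4) → ends 44
  magic at 44 (size 4, align 4) → ends 48
  total 48 bytes, alignment 4
packed(1) layout:
  dst at 0 (size 2, align 1) → ends 2
  length at 2 (size 4, align 1) → ends 6
  flags at 6 (size 1, align 1) → ends 7
  payload_len at 7 (size 1, align 1) → ends 8
  ttl at 8 (size 1, align 1) → ends 9
  port at 9 (size 4, align 1) → ends 13
  proto at 13 (size 28, align 1) → ends 41
  magic at 41 (size 4, align 1) → ends 45
  total 45 bytes, alignment 1
48 − 45 = 3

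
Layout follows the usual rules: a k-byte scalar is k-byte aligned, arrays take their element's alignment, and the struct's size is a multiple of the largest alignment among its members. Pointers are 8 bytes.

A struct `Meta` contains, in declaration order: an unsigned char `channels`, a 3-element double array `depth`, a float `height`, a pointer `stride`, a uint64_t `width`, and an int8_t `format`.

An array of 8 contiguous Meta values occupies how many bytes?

512

channels at 0 (size 1, align 1) → ends 1
pad 7 to align 8 for depth
depth at 8 (size 24, align 8) → ends 32
height at 32 (size 4, align 4) → ends 36
pad 4 to align 8 for stride
stride at 40 (size 8, align 8) → ends 48
width at 48 (size 8, align 8) → ends 56
format at 56 (size 1, align 1) → ends 57
tail pad 7 to reach multiple of 8
total 64 bytes, alignment 8
array of 8: 8 × 64 = 512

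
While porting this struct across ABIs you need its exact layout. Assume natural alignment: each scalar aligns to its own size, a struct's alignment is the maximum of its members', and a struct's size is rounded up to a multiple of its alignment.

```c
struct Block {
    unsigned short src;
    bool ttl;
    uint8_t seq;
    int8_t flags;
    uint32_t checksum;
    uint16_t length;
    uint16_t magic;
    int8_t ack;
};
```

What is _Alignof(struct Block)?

member alignments: src=2, ttl=1, seq=1, flags=1, checksum=4, length=2, magic=2, ack=1
max = 4

4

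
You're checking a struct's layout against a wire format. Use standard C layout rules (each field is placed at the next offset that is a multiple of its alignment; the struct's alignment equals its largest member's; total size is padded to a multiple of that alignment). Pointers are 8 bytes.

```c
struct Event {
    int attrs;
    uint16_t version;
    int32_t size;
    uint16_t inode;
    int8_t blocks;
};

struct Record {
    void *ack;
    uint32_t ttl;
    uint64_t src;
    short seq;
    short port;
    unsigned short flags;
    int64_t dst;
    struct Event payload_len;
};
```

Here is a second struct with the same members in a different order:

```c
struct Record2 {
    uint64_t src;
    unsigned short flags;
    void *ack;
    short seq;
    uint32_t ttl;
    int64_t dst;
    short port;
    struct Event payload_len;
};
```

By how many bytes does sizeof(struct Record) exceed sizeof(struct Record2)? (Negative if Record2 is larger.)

-8

Event: 0..4  attrs  (4B, 4-aligned); 4..6  version  (2B, 2-aligned); 6..8  -- padding (2B); 8..12  size  (4B, 4-aligned); 12..14  inode  (2B, 2-aligned); 14..15  blocks  (1B, 1-aligned); 15..16  -- tail padding (1B); sizeof = 16, alignof = 4
0..8  ack  (8B, 8-aligned)
8..12  ttl  (4B, 4-aligned)
12..16  -- padding (4B)
16..24  src  (8B, 8-aligned)
24..26  seq  (2B, 2-aligned)
26..28  port  (2B, 2-aligned)
28..30  flags  (2B, 2-aligned)
30..32  -- padding (2B)
32..40  dst  (8B, 8-aligned)
40..56  payload_len  (16B, 4-aligned)
sizeof = 56, alignof = 8
— Record2 —
0..8  src  (8B, 8-aligned)
8..10  flags  (2B, 2-aligned)
10..16  -- padding (6B)
16..24  ack  (8B, 8-aligned)
24..26  seq  (2B, 2-aligned)
26..28  -- padding (2B)
28..32  ttl  (4B, 4-aligned)
32..40  dst  (8B, 8-aligned)
40..42  port  (2B, 2-aligned)
42..44  -- padding (2B)
44..60  payload_len  (16B, 4-aligned)
60..64  -- tail padding (4B)
sizeof = 64, alignof = 8
56 − 64 = -8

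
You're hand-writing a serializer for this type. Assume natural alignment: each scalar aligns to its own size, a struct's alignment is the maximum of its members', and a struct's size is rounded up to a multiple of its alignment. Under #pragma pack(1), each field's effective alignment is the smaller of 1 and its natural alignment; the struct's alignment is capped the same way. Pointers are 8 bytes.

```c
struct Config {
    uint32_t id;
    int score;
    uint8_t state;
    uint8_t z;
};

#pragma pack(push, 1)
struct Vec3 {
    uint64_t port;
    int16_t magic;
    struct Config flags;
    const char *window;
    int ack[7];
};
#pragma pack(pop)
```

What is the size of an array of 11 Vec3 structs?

638

Config: id at 0 (size 4, align 4) → ends 4; score at 4 (size 4, align 4) → ends 8; state at 8 (size 1, align 1) → ends 9; z at 9 (size 1, align 1) → ends 10; tail pad 2 to reach multiple of 4; total 12 bytes, alignment 4
port at 0 (size 8, align 1) → ends 8
magic at 8 (size 2, align 1) → ends 10
flags at 10 (size 12, align 1) → ends 22
window at 22 (size 8, align 1) → ends 30
ack at 30 (size 28, align 1) → ends 58
total 58 bytes, alignment 1
array of 11: 11 × 58 = 638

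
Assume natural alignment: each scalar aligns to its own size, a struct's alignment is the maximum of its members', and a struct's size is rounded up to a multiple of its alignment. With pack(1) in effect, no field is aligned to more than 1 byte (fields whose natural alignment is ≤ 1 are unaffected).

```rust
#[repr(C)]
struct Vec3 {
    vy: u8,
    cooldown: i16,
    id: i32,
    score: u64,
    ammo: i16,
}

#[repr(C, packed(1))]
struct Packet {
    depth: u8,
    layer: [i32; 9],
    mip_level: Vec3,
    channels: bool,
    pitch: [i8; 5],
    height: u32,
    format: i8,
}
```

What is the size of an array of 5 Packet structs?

Vec3: 0..1  vy  (1B, 1-aligned); 1..2  -- padding (1B); 2..4  cooldown  (2B, 2-aligned); 4..8  id  (4B, 4-aligned); 8..16  score  (8B, 8-aligned); 16..18  ammo  (2B, 2-aligned); 18..24  -- tail padding (6B); sizeof = 24, alignof = 8
0..1  depth  (1B, 1-aligned)
1..37  layer  (36B, 1-aligned)
37..61  mip_level  (24B, 1-aligned)
61..62  channels  (1B, 1-aligned)
62..67  pitch  (5B, 1-aligned)
67..71  height  (4B, 1-aligned)
71..72  format  (1B, 1-aligned)
sizeof = 72, alignof = 1
array of 5: 5 × 72 = 360

360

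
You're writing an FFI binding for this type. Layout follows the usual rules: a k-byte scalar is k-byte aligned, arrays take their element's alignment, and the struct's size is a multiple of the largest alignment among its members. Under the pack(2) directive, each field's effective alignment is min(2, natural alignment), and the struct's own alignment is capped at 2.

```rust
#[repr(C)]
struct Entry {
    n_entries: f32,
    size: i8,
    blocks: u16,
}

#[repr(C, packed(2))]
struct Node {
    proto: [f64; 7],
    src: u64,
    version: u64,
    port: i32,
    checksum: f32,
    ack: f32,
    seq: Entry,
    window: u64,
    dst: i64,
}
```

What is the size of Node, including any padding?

Entry: @0: n_entries [4B, align 4] → 4; @4: size [1B, align 1] → 5; +1 pad (align 2); @6: blocks [2B, align 2] → 8; size 8, align 4
@0: proto [56B, align 2] → 56
@56: src [8B, align 2] → 64
@64: version [8B, align 2] → 72
@72: port [4B, align 2] → 76
@76: checksum [4B, align 2] → 80
@80: ack [4B, align 2] → 84
@84: seq [8B, align 2] → 92
@92: window [8B, align 2] → 100
@100: dst [8B, align 2] → 108
size 108, align 2

108 bytes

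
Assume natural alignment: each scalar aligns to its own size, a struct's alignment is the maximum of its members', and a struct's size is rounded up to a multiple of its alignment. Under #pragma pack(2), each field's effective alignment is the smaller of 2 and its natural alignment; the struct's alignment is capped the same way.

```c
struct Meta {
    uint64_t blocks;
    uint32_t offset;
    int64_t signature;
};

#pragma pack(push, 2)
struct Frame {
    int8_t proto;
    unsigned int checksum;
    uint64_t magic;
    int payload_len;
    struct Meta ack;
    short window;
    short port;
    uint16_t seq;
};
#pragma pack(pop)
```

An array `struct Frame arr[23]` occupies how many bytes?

1104

Meta: @0: blocks [8B, align 8] → 8; @8: offset [4B, align 4] → 12; +4 pad (align 8); @16: signature [8B, align 8] → 24; size 24, align 8
@0: proto [1B, align 1] → 1
+1 pad (align 2)
@2: checksum [4B, align 2] → 6
@6: magic [8B, align 2] → 14
@14: payload_len [4B, align 2] → 18
@18: ack [24B, align 2] → 42
@42: window [2B, align 2] → 44
@44: port [2B, align 2] → 46
@46: seq [2B, align 2] → 48
size 48, align 2
array of 23: 23 × 48 = 1104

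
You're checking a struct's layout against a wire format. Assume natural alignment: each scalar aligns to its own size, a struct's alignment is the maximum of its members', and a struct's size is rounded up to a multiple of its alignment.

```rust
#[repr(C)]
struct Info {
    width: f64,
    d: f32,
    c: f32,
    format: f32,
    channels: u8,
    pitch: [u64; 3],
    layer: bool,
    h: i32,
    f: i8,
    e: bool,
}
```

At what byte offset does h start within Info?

0..8  width  (8B, 8-aligned)
8..12  d  (4B, 4-aligned)
12..16  c  (4B, 4-aligned)
16..20  format  (4B, 4-aligned)
20..21  channels  (1B, 1-aligned)
21..24  -- padding (3B)
24..48  pitch  (24B, 8-aligned)
48..49  layer  (1B, 1-aligned)
49..52  -- padding (3B)
52..56  h  (4B, 4-aligned)

52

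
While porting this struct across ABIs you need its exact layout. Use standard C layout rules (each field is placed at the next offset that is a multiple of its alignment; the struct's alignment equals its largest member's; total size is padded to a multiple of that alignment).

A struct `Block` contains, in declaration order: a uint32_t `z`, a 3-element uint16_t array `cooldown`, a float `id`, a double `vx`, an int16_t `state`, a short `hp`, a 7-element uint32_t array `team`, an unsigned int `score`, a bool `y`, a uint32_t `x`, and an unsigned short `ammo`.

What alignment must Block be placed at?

member alignments: z=4, cooldown=2, id=4, vx=8, state=2, hp=2, team=4, score=4, y=1, x=4, ammo=2
max = 8

8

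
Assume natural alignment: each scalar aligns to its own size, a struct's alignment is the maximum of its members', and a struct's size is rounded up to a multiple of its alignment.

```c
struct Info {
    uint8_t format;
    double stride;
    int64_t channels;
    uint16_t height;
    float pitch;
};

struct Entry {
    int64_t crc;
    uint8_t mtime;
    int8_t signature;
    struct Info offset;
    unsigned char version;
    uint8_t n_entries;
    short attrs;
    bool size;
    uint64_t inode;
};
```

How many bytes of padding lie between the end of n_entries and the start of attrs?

0

Info: @0: format [1B, align 1] → 1; +7 pad (align 8); @8: stride [8B, align 8] → 16; @16: channels [8B, align 8] → 24; @24: height [2B, align 2] → 26; +2 pad (align 4); @28: pitch [4B, align 4] → 32; size 32, align 8
@0: crc [8B, align 8] → 8
@8: mtime [1B, align 1] → 9
@9: signature [1B, align 1] → 10
+6 pad (align 8)
@16: offset [32B, align 8] → 48
@48: version [1B, align 1] → 49
@49: n_entries [1B, align 1] → 50
@50: attrs [2B, align 2] → 52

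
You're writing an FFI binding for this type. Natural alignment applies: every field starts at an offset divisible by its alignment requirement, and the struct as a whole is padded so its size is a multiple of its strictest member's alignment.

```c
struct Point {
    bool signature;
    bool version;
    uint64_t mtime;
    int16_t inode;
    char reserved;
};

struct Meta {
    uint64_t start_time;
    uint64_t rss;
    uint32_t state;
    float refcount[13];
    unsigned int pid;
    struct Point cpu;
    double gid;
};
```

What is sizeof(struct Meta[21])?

Point: signature at 0 (size 1, align 1) → ends 1; version at 1 (size 1, align 1) → ends 2; pad 6 to align 8 for mtime; mtime at 8 (size 8, align 8) → ends 16; inode at 16 (size 2, align 2) → ends 18; reserved at 18 (size 1, align 1) → ends 19; tail pad 5 to reach multiple of 8; total 24 bytes, alignment 8
start_time at 0 (size 8, align 8) → ends 8
rss at 8 (size 8, align 8) → ends 16
state at 16 (size 4, align 4) → ends 20
refcount at 20 (size 52, align 4) → ends 72
pid at 72 (size 4, align 4) → ends 76
pad 4 to align 8 for cpu
cpu at 80 (size 24, align 8) → ends 104
gid at 104 (size 8, align 8) → ends 112
total 112 bytes, alignment 8
array of 21: 21 × 112 = 2352

2352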